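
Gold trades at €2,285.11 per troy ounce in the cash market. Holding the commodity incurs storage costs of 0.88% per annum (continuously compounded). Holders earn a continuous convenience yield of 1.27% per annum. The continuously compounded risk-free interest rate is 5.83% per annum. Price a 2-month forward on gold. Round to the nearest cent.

Net carry = r + u − y = 0.0583 + 0.0088 − 0.0127 = 0.0544
F = S·e^((r+u−y)T) = 2285.11 · e^(0.0544 × 2/12) = 2285.11 · e^0.00906667
= 2285.11 × 1.00910790 = €2,305.92 per troy ounce

€2,305.92 per troy ounce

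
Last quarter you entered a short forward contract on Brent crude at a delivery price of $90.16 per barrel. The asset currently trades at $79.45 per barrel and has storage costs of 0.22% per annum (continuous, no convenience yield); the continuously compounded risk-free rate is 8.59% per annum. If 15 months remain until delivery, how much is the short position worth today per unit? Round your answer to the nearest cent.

Current fair forward for the remaining 15 months: F = S·e^((r + u)·T), (r + u) = 0.0859 + 0.0022 = 0.0881
F = 79.45 · e^(0.0881 × 15/12) = 79.45 × 1.116418 = 88.6994
Value of long forward = (F − K)·e^(−rT) = (88.6994 − 90.16) · e^(−0.0859·15/12)
= -1.4606 × 0.898189 = -1.31
Short position value = −(long value) = $1.31

$1.31 per barrel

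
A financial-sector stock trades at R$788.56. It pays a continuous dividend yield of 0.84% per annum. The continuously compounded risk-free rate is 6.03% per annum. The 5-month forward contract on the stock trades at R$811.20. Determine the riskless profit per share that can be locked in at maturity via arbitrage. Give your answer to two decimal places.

R$5.40 per share

Fair forward: F* = S·e^(carry·T), with carry = (r − q) = 0.0603 − 0.0084 = 0.0519
F* = 788.56 · e^(0.0519 × 5/12) = 788.56 · e^0.021625 = 788.56 × 1.021861 = R$805.7987
Market R$811.20 > fair R$805.7987: forward overpriced → cash-and-carry (buy spot, short the forward).
At maturity, profit = |F_mkt − F*| = |811.20 − 805.7987| = R$5.40 per share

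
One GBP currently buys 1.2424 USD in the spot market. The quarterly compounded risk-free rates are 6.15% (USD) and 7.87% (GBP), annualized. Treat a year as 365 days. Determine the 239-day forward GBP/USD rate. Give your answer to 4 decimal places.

1.2287

By covered interest parity, F = S · (1+r_USD/4)^(4T) / (1+r_GBP/4)^(4T)
= 1.2424 × 1.040773 / 1.052356 = 1.2424 × 0.988993
F = 1.2287 USD per GBP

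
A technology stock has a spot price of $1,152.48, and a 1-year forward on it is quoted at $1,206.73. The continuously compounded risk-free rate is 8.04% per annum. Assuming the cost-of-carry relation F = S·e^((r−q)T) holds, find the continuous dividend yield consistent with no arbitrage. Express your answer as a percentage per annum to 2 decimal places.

3.44%

From F = S·e^((r−q)T): (r − q) = ln(F/S)/T
ln(1206.73/1152.48) = ln(1.047072) = 0.045998
(r − q) = 0.045998 / (1) = 0.045998
q = r − ln(F/S)/T = 0.0804 − 0.045998 = 0.034402
q = 3.44%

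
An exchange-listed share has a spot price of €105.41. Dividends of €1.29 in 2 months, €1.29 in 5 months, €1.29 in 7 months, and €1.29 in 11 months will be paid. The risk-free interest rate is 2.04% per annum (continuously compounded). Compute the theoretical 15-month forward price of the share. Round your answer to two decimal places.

PV(dividends) I = 1.29·e^(−0.0204·2/12) + 1.29·e^(−0.0204·5/12) + 1.29·e^(−0.0204·7/12) + 1.29·e^(−0.0204·11/12)
I = 1.2856 + 1.2791 + 1.2747 + 1.2661 = 5.1055
F = (S − I)·e^(rT) = (105.41 − 5.1055) · e^(0.0204·15/12)
= 100.3045 · e^0.025500 = 100.3045 × 1.025828 = €102.90

€102.90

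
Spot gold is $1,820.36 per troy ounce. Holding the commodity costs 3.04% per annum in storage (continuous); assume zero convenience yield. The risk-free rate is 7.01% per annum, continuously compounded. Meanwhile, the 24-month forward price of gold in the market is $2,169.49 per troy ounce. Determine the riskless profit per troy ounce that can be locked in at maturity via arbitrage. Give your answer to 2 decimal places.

Fair forward: F* = S·e^(carry·T), with carry = (r + u) = 0.0701 + 0.0304 = 0.1005
F* = 1820.36 · e^(0.1005 × 24/12) = 1820.36 · e^0.20100000 = 1820.36 × 1.22262477 = $2225.6172
Market $2169.49 < fair $2225.6172: forward underpriced → reverse cash-and-carry (short spot, go long the forward).
At maturity, profit = |F_mkt − F*| = |2169.49 − 2225.6172| = $56.13 per troy ounce

$56.13 per troy ounce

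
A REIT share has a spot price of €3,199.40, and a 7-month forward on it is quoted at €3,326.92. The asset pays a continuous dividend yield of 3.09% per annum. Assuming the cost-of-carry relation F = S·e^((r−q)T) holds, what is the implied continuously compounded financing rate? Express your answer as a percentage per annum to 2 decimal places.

From F = S·e^((r−q)T): (r − q) = ln(F/S)/T
ln(3326.92/3199.40) = ln(1.039857) = 0.039083
(r − q) = 0.039083 / (7/12) = 0.066999
r = ln(F/S)/T + q = 0.066999 + 0.0309 = 0.097899
r = 9.79%

9.79%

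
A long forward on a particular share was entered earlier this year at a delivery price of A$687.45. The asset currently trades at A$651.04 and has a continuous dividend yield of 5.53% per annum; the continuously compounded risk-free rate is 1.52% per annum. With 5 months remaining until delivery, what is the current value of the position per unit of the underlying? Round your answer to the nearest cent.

-A$46.90

Current fair forward for the remaining 5 months: F = S·e^((r − q)·T), (r − q) = 0.0152 − 0.0553 = -0.0401
F = 651.04 · e^(-0.0401 × 5/12) = 651.04 × 0.983430 = 640.2523
Value of long forward = (F − K)·e^(−rT) = (640.2523 − 687.45) · e^(−0.0152·5/12)
= -47.1977 × 0.993687 = -46.90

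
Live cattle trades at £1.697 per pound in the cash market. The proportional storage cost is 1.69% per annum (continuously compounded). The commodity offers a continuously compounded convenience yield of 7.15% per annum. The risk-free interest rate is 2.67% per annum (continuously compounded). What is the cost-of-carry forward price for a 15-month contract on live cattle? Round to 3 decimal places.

Net carry = r + u − y = 0.0267 + 0.0169 − 0.0715 = -0.0279
F = S·e^((r+u−y)T) = 1.697 · e^(-0.0279 × 15/12) = 1.697 · e^-0.034875
= 1.697 × 0.965726 = £1.639 per pound

£1.639 per pound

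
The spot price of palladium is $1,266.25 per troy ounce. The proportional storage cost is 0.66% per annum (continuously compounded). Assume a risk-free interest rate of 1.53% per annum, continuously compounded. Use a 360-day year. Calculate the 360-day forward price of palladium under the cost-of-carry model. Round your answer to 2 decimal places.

$1,294.29 per troy ounce

Net carry = r + u − y = 0.0153 + 0.0066 − 0.0000 = 0.0219
F = S·e^((r+u−y)T) = 1266.25 · e^(0.0219 × 360/360) = 1266.25 · e^0.02190000
= 1266.25 × 1.02214157 = $1,294.29 per troy ounce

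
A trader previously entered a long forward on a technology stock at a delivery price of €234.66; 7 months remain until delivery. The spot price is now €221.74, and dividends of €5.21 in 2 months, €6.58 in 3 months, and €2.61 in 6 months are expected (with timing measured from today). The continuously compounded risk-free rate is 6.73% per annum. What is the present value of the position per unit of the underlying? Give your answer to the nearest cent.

PV(remaining dividends) I = 5.21·e^(−0.0673·2/12) + 6.58·e^(−0.0673·3/12) + 2.61·e^(−0.0673·6/12) = 14.1457
Current forward F = (S − I)·e^(rT) = (221.74 − 14.1457)·e^(0.0673·7/12) = 207.5943 × 1.040039 = 215.9062
Value (long) = (F − K)·e^(−rT) = (215.9062 − 234.66) × 0.961502 = -18.0318
Value = -€18.03

-€18.03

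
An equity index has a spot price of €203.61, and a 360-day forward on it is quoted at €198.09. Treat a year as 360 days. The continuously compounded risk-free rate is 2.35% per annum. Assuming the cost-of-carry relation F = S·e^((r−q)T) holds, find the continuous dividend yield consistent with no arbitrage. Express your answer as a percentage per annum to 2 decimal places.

From F = S·e^((r−q)T): (r − q) = ln(F/S)/T
ln(198.09/203.61) = ln(0.972889) = -0.027485
(r − q) = -0.027485 / (360/360) = -0.027485
q = r − ln(F/S)/T = 0.0235 + 0.027485 = 0.050985
q = 5.10%

5.10%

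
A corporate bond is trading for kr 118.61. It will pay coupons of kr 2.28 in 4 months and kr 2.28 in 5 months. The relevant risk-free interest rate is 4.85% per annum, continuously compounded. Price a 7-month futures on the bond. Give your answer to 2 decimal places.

PV(coupons) I = 2.28·e^(−0.0485·4/12) + 2.28·e^(−0.0485·5/12)
I = 2.2434 + 2.2344 = 4.4778
F = (S − I)·e^(rT) = (118.61 − 4.4778) · e^(0.0485·7/12)
= 114.1322 · e^0.028292 = 114.1322 × 1.028696 = kr 117.41

kr 117.41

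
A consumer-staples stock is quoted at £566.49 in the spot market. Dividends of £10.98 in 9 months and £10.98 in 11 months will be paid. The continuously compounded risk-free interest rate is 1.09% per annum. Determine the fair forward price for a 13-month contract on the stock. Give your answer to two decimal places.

£551.20

PV(dividends) I = 10.98·e^(−0.0109·9/12) + 10.98·e^(−0.0109·11/12)
I = 10.8906 + 10.8708 = 21.7614
F = (S − I)·e^(rT) = (566.49 − 21.7614) · e^(0.0109·13/12)
= 544.7286 · e^0.011808 = 544.7286 × 1.011878 = £551.20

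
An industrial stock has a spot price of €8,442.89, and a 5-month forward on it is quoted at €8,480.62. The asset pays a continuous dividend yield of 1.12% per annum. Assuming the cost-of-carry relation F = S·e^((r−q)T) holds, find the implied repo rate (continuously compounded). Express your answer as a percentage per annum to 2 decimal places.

From F = S·e^((r−q)T): (r − q) = ln(F/S)/T
ln(8480.62/8442.89) = ln(1.004469) = 0.004459
(r − q) = 0.004459 / (5/12) = 0.010702
r = ln(F/S)/T + q = 0.010702 + 0.0112 = 0.021902
r = 2.19%

2.19%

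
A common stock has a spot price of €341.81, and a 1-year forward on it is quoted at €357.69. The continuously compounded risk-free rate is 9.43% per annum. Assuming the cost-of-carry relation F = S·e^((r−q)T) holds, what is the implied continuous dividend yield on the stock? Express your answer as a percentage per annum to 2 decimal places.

From F = S·e^((r−q)T): (r − q) = ln(F/S)/T
ln(357.69/341.81) = ln(1.046459) = 0.045412
(r − q) = 0.045412 / (1) = 0.045412
q = r − ln(F/S)/T = 0.0943 − 0.045412 = 0.048888
q = 4.89%

4.89%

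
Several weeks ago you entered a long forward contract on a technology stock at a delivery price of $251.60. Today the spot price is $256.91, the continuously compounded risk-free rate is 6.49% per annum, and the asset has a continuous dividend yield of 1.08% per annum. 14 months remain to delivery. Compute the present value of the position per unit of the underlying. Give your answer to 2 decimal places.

$20.44

Current fair forward for the remaining 14 months: F = S·e^((r − q)·T), (r − q) = 0.0649 − 0.0108 = 0.0541
F = 256.91 · e^(0.0541 × 14/12) = 256.91 × 1.065151 = 273.6479
Value of long forward = (F − K)·e^(−rT) = (273.6479 − 251.60) · e^(−0.0649·14/12)
= 22.0479 × 0.927079 = 20.44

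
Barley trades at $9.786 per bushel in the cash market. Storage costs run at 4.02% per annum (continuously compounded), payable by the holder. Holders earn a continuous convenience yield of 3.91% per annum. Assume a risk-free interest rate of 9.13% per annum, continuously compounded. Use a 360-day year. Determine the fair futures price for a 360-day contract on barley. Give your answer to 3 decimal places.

Net carry = r + u − y = 0.0913 + 0.0402 − 0.0391 = 0.0924
F = S·e^((r+u−y)T) = 9.786 · e^(0.0924 × 360/360) = 9.786 · e^0.092400
= 9.786 × 1.096803 = $10.733 per bushel

$10.733 per bushel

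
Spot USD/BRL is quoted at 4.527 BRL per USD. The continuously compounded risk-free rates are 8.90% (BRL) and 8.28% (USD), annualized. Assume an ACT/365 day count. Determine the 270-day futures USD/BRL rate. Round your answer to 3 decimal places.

F = S·e^((r_BRL − r_USD)T) = 4.527 · e^((0.0890 − 0.0828) × 270/365)
= 4.527 · e^0.004586 = 4.527 × 1.004597
F = 4.548 BRL per USD

4.548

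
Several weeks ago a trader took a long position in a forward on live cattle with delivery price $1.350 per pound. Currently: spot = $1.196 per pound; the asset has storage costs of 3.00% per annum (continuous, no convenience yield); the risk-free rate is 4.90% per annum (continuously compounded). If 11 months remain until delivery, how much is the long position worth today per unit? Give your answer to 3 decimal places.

Current fair forward for the remaining 11 months: F = S·e^((r + u)·T), (r + u) = 0.0490 + 0.0300 = 0.0790
F = 1.196 · e^(0.0790 × 11/12) = 1.196 × 1.075103 = 1.2858
Value of long forward = (F − K)·e^(−rT) = (1.2858 − 1.350) · e^(−0.0490·11/12)
= -0.0642 × 0.956077 = -0.061

-$0.061 per pound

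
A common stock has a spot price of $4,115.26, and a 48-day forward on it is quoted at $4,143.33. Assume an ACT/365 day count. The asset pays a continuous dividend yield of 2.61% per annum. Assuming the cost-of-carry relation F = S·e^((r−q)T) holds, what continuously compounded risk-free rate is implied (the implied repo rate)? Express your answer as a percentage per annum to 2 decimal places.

From F = S·e^((r−q)T): (r − q) = ln(F/S)/T
ln(4143.33/4115.26) = ln(1.006821) = 0.006798
(r − q) = 0.006798 / (48/365) = 0.051693
r = ln(F/S)/T + q = 0.051693 + 0.0261 = 0.077793
r = 7.78%

7.78%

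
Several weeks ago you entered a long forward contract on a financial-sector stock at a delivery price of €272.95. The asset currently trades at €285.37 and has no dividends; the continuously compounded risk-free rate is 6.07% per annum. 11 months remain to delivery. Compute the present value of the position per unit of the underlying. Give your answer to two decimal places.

€27.19

Current fair forward for the remaining 11 months: F = S·e^(r·T), r = 0.0607
F = 285.37 · e^(0.0607 × 11/12) = 285.37 × 1.057219 = 301.6986
Value of long forward = (F − K)·e^(−rT) = (301.6986 − 272.95) · e^(−0.0607·11/12)
= 28.7486 × 0.945878 = 27.19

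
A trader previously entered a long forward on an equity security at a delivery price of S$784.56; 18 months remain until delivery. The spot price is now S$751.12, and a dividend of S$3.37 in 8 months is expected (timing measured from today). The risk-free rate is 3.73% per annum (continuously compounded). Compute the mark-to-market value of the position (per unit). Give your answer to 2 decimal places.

PV(remaining dividends) I = 3.37·e^(−0.0373·8/12) = 3.2872
Current forward F = (S − I)·e^(rT) = (751.12 − 3.2872)·e^(0.0373·18/12) = 747.8328 × 1.057545 = 790.8668
Value (long) = (F − K)·e^(−rT) = (790.8668 − 784.56) × 0.945586 = 5.9636
Value = S$5.96

S$5.96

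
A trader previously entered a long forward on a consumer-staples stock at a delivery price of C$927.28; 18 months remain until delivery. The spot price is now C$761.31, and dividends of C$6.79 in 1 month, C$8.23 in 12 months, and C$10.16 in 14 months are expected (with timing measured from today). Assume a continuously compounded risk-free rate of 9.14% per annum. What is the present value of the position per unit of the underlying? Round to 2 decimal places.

PV(remaining dividends) I = 6.79·e^(−0.0914·1/12) + 8.23·e^(−0.0914·12/12) + 10.16·e^(−0.0914·14/12) = 23.3820
Current forward F = (S − I)·e^(rT) = (761.31 − 23.3820)·e^(0.0914·18/12) = 737.9280 × 1.146943 = 846.3614
Value (long) = (F − K)·e^(−rT) = (846.3614 − 927.28) × 0.871883 = -70.5516
Value = -C$70.55

-C$70.55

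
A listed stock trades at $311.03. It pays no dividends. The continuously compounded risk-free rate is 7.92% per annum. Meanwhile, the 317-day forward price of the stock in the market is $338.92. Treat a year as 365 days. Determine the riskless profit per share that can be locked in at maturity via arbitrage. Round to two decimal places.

$5.74 per share

Fair forward: F* = S·e^(carry·T), with carry = r = 0.0792
F* = 311.03 · e^(0.0792 × 317/365) = 311.03 · e^0.068785 = 311.03 × 1.071206 = $333.1772
Market $338.92 > fair $333.1772: forward overpriced → cash-and-carry (buy spot, short the forward).
At maturity, profit = |F_mkt − F*| = |338.92 − 333.1772| = $5.74 per share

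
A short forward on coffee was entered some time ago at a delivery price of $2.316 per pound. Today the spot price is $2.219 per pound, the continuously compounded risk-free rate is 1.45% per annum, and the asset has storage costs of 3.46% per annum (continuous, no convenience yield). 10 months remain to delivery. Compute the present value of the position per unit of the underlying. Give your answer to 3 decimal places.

$0.004 per pound

Current fair forward for the remaining 10 months: F = S·e^((r + u)·T), (r + u) = 0.0145 + 0.0346 = 0.0491
F = 2.219 · e^(0.0491 × 10/12) = 2.219 × 1.041765 = 2.3117
Value of long forward = (F − K)·e^(−rT) = (2.3117 − 2.316) · e^(−0.0145·10/12)
= -0.0043 × 0.987989 = -0.004
Short position value = −(long value) = $0.004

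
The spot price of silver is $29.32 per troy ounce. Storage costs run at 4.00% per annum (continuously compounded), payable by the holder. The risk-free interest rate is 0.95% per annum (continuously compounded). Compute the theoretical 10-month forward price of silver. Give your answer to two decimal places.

$30.55 per troy ounce

Net carry = r + u − y = 0.0095 + 0.0400 − 0.0000 = 0.0495
F = S·e^((r+u−y)T) = 29.32 · e^(0.0495 × 10/12) = 29.32 · e^0.041250
= 29.32 × 1.042113 = $30.55 per troy ounce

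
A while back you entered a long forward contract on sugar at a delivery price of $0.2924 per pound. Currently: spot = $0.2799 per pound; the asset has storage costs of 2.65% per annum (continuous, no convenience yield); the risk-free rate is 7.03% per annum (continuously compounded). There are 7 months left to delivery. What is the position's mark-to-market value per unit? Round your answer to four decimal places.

Current fair forward for the remaining 7 months: F = S·e^((r + u)·T), (r + u) = 0.0703 + 0.0265 = 0.0968
F = 0.2799 · e^(0.0968 × 7/12) = 0.2799 × 1.058091 = 0.2962
Value of long forward = (F − K)·e^(−rT) = (0.2962 − 0.2924) · e^(−0.0703·7/12)
= 0.0038 × 0.959821 = 0.0036

$0.0036 per pound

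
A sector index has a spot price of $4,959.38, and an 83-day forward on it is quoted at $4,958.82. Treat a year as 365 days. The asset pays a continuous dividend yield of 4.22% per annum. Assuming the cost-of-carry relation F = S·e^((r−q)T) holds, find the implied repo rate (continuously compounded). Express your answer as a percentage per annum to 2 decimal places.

From F = S·e^((r−q)T): (r − q) = ln(F/S)/T
ln(4958.82/4959.38) = ln(0.999887) = -0.000113
(r − q) = -0.000113 / (83/365) = -0.000497
r = ln(F/S)/T + q = -0.000497 + 0.0422 = 0.041703
r = 4.17%

4.17%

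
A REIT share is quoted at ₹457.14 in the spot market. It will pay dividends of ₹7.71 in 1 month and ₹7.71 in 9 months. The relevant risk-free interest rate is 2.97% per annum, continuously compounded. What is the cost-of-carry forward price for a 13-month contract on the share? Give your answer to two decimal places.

PV(dividends) I = 7.71·e^(−0.0297·1/12) + 7.71·e^(−0.0297·9/12)
I = 7.6909 + 7.5402 = 15.2311
F = (S − I)·e^(rT) = (457.14 − 15.2311) · e^(0.0297·13/12)
= 441.9089 · e^0.032175 = 441.9089 × 1.032698 = ₹456.36

₹456.36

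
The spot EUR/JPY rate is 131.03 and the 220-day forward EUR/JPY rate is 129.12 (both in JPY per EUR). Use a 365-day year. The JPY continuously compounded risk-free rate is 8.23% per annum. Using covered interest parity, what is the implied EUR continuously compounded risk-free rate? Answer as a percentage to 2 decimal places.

F = S·e^((r_JPY − r_EUR)T) ⇒ r_EUR = r_JPY − ln(F/S)/T
ln(129.12/131.03) = -0.014684; /(220/365) = -0.024362
r_EUR = 0.0823 + 0.024362 = 0.106662
r_EUR = 10.67%

10.67%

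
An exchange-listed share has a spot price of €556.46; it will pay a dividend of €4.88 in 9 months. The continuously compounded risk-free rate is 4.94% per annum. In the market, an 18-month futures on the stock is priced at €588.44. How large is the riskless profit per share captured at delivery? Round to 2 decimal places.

€5.76 per share

PV(dividends) I = 4.88·e^(−0.0494·9/12) = 4.7025
Fair futures F* = (S − I)·e^(rT) = (556.46 − 4.7025)·e^0.074100 = 551.7575 × 1.076914 = 594.1954
Market €588.44 < fair 594.1954: forward underpriced → reverse cash-and-carry (short the stock, invest proceeds at r, pay the dividends, go long the forward).
Profit at T = |F_mkt − F*| = |588.44 − 594.1954| = €5.76 per share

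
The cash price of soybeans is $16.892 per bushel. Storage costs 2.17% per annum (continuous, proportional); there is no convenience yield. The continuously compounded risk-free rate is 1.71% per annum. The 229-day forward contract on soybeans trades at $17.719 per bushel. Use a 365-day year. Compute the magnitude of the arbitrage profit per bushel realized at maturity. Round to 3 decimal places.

Fair forward: F* = S·e^(carry·T), with carry = (r + u) = 0.0171 + 0.0217 = 0.0388
F* = 16.892 · e^(0.0388 × 229/365) = 16.892 · e^0.024343 = 16.892 × 1.024642 = $17.3083
Market $17.719 > fair $17.3083: forward overpriced → cash-and-carry (buy spot, short the forward).
At maturity, profit = |F_mkt − F*| = |17.719 − 17.3083| = $0.411 per bushel

$0.411 per bushel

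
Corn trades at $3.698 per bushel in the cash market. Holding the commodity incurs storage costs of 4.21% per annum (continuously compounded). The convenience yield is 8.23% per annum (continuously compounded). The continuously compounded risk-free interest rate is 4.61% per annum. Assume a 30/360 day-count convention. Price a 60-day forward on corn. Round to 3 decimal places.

Net carry = r + u − y = 0.0461 + 0.0421 − 0.0823 = 0.0059
F = S·e^((r+u−y)T) = 3.698 · e^(0.0059 × 60/360) = 3.698 · e^0.000983
= 3.698 × 1.000983 = $3.702 per bushel

$3.702 per bushel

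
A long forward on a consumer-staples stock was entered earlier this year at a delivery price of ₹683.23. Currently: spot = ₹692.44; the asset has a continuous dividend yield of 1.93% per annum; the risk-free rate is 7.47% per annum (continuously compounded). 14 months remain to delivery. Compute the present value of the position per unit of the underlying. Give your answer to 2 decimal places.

Current fair forward for the remaining 14 months: F = S·e^((r − q)·T), (r − q) = 0.0747 − 0.0193 = 0.0554
F = 692.44 · e^(0.0554 × 14/12) = 692.44 × 1.066768 = 738.6728
Value of long forward = (F − K)·e^(−rT) = (738.6728 − 683.23) · e^(−0.0747·14/12)
= 55.4428 × 0.916540 = 50.82

₹50.82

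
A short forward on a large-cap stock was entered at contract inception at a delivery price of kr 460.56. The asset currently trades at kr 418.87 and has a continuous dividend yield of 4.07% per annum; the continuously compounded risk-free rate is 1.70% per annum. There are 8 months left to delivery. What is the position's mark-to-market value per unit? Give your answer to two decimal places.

kr 47.71

Current fair forward for the remaining 8 months: F = S·e^((r − q)·T), (r − q) = 0.0170 − 0.0407 = -0.0237
F = 418.87 · e^(-0.0237 × 8/12) = 418.87 × 0.984324 = 412.3038
Value of long forward = (F − K)·e^(−rT) = (412.3038 − 460.56) · e^(−0.0170·8/12)
= -48.2562 × 0.988731 = -47.71
Short position value = −(long value) = kr 47.71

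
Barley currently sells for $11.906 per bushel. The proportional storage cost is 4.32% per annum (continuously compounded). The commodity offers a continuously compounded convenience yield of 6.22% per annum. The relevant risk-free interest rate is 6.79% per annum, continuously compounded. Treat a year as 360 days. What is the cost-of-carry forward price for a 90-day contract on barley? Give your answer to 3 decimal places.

Net carry = r + u − y = 0.0679 + 0.0432 − 0.0622 = 0.0489
F = S·e^((r+u−y)T) = 11.906 · e^(0.0489 × 90/360) = 11.906 · e^0.012225
= 11.906 × 1.012300 = $12.052 per bushel

$12.052 per bushel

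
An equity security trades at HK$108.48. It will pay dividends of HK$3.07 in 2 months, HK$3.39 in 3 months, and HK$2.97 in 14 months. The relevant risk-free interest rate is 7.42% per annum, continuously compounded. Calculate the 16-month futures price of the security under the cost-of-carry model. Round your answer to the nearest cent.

HK$109.73

PV(dividends) I = 3.07·e^(−0.0742·2/12) + 3.39·e^(−0.0742·3/12) + 2.97·e^(−0.0742·14/12)
I = 3.0323 + 3.3277 + 2.7237 = 9.0837
F = (S − I)·e^(rT) = (108.48 − 9.0837) · e^(0.0742·16/12)
= 99.3963 · e^0.098933 = 99.3963 × 1.103992 = HK$109.73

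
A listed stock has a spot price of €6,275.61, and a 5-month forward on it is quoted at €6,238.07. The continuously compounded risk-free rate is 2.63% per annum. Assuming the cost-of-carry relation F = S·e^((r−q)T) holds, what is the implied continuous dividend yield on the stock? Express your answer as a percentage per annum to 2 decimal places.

From F = S·e^((r−q)T): (r − q) = ln(F/S)/T
ln(6238.07/6275.61) = ln(0.994018) = -0.006000
(r − q) = -0.006000 / (5/12) = -0.014400
q = r − ln(F/S)/T = 0.0263 + 0.014400 = 0.040700
q = 4.07%

4.07%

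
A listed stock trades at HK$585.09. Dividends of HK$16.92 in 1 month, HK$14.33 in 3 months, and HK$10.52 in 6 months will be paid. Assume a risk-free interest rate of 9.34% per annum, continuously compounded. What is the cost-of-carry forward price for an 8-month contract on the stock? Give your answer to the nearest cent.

HK$579.23

PV(dividends) I = 16.92·e^(−0.0934·1/12) + 14.33·e^(−0.0934·3/12) + 10.52·e^(−0.0934·6/12)
I = 16.7888 + 13.9993 + 10.0400 = 40.8281
F = (S − I)·e^(rT) = (585.09 − 40.8281) · e^(0.0934·8/12)
= 544.2619 · e^0.062267 = 544.2619 × 1.064246 = HK$579.23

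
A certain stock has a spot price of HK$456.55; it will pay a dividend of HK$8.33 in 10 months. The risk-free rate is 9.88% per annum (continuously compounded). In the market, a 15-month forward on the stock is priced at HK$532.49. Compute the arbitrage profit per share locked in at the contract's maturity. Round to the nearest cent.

PV(dividends) I = 8.33·e^(−0.0988·10/12) = 7.6716
Fair forward F* = (S − I)·e^(rT) = (456.55 − 7.6716)·e^0.123500 = 448.8784 × 1.131450 = 507.8835
Market HK$532.49 > fair 507.8835: forward overpriced → cash-and-carry (borrow at r, buy the stock and collect the dividends, short the forward).
Profit at T = |F_mkt − F*| = |532.49 − 507.8835| = HK$24.61 per share

HK$24.61 per share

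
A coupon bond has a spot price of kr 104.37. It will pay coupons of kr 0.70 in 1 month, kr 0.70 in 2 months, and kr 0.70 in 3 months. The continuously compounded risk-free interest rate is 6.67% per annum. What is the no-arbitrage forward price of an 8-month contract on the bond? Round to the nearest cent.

kr 106.94

PV(coupons) I = 0.70·e^(−0.0667·1/12) + 0.70·e^(−0.0667·2/12) + 0.70·e^(−0.0667·3/12)
I = 0.6961 + 0.6923 + 0.6884 = 2.0768
F = (S − I)·e^(rT) = (104.37 − 2.0768) · e^(0.0667·8/12)
= 102.2932 · e^0.044467 = 102.2932 × 1.045470 = kr 106.94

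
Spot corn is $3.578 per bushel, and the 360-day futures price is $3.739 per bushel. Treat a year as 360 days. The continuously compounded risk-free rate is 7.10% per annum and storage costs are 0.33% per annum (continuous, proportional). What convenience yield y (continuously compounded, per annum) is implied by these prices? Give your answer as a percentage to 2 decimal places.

3.03%

F = S·e^((r+u−y)T) ⇒ (r+u−y) = ln(F/S)/T
ln(3.739/3.578) = 0.044014; /T ⇒ 0.044014
y = r + u − ln(F/S)/T = 0.0710 + 0.0033 − 0.044014 = 0.030286
y = 3.03%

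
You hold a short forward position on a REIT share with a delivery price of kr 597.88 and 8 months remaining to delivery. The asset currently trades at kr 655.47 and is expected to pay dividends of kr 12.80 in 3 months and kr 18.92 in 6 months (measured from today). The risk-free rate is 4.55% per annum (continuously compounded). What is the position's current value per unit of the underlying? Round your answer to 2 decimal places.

-kr 44.30

PV(remaining dividends) I = 12.80·e^(−0.0455·3/12) + 18.92·e^(−0.0455·6/12) = 31.1497
Current forward F = (S − I)·e^(rT) = (655.47 − 31.1497)·e^(0.0455·8/12) = 624.3203 × 1.030798 = 643.5481
Value (long) = (F − K)·e^(−rT) = (643.5481 − 597.88) × 0.970122 = 44.3036
Short position value = −(long value) = -kr 44.30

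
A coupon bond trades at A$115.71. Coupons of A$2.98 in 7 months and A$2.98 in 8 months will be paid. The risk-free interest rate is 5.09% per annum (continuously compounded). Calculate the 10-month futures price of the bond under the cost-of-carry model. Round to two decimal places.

PV(coupons) I = 2.98·e^(−0.0509·7/12) + 2.98·e^(−0.0509·8/12)
I = 2.8928 + 2.8806 = 5.7734
F = (S − I)·e^(rT) = (115.71 − 5.7734) · e^(0.0509·10/12)
= 109.9366 · e^0.042417 = 109.9366 × 1.043329 = A$114.70

A$114.70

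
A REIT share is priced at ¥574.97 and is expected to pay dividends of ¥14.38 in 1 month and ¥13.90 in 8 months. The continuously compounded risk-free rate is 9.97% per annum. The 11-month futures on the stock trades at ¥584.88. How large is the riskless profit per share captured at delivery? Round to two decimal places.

PV(dividends) I = 14.38·e^(−0.0997·1/12) + 13.90·e^(−0.0997·8/12) = 27.2672
Fair futures F* = (S − I)·e^(rT) = (574.97 − 27.2672)·e^0.091392 = 547.7028 × 1.095698 = 600.1169
Market ¥584.88 < fair 600.1169: forward underpriced → reverse cash-and-carry (short the stock, invest proceeds at r, pay the dividends, go long the forward).
Profit at T = |F_mkt − F*| = |584.88 − 600.1169| = ¥15.24 per share

¥15.24 per share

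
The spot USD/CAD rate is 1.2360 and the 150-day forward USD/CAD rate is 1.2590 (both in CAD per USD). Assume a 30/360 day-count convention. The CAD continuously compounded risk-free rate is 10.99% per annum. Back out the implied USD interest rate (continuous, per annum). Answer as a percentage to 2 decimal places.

6.57%

F = S·e^((r_CAD − r_USD)T) ⇒ r_USD = r_CAD − ln(F/S)/T
ln(1.2590/1.2360) = 0.018437; /(150/360) = 0.044249
r_USD = 0.1099 − 0.044249 = 0.065651
r_USD = 6.57%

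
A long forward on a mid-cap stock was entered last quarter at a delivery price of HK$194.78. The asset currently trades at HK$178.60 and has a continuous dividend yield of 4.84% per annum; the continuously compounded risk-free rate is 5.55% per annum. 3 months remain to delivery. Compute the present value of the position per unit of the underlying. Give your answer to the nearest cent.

Current fair forward for the remaining 3 months: F = S·e^((r − q)·T), (r − q) = 0.0555 − 0.0484 = 0.0071
F = 178.60 · e^(0.0071 × 3/12) = 178.60 × 1.001777 = 178.9174
Value of long forward = (F − K)·e^(−rT) = (178.9174 − 194.78) · e^(−0.0555·3/12)
= -15.8626 × 0.986221 = -15.64

-HK$15.64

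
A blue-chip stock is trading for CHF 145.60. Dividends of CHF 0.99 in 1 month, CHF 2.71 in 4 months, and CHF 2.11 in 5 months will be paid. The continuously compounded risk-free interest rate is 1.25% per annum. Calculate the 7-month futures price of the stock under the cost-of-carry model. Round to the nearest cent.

CHF 140.84

PV(dividends) I = 0.99·e^(−0.0125·1/12) + 2.71·e^(−0.0125·4/12) + 2.11·e^(−0.0125·5/12)
I = 0.9890 + 2.6987 + 2.0990 = 5.7867
F = (S − I)·e^(rT) = (145.60 − 5.7867) · e^(0.0125·7/12)
= 139.8133 · e^0.007292 = 139.8133 × 1.007319 = CHF 140.84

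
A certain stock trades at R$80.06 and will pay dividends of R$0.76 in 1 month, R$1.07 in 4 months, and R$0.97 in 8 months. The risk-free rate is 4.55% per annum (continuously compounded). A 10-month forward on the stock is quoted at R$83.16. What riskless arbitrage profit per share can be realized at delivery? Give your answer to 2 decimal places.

R$2.86 per share

PV(dividends) I = 0.76·e^(−0.0455·1/12) + 1.07·e^(−0.0455·4/12) + 0.97·e^(−0.0455·8/12) = 2.7520
Fair forward F* = (S − I)·e^(rT) = (80.06 − 2.7520)·e^0.037917 = 77.3080 × 1.038645 = 80.2956
Market R$83.16 > fair 80.2956: forward overpriced → cash-and-carry (borrow at r, buy the stock and collect the dividends, short the forward).
Profit at T = |F_mkt − F*| = |83.16 − 80.2956| = R$2.86 per share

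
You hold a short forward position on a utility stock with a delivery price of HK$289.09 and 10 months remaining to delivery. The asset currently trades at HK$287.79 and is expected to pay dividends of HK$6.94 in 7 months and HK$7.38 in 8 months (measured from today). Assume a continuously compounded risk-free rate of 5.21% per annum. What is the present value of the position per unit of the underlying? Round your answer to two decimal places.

HK$2.88

PV(remaining dividends) I = 6.94·e^(−0.0521·7/12) + 7.38·e^(−0.0521·8/12) = 13.8603
Current forward F = (S − I)·e^(rT) = (287.79 − 13.8603)·e^(0.0521·10/12) = 273.9297 × 1.044373 = 286.0848
Value (long) = (F − K)·e^(−rT) = (286.0848 − 289.09) × 0.957512 = -2.8775
Short position value = −(long value) = HK$2.88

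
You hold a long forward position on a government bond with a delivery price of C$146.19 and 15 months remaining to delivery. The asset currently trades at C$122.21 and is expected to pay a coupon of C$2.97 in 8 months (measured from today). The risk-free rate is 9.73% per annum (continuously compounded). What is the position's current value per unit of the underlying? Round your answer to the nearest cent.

-C$10.02

PV(remaining coupons) I = 2.97·e^(−0.0973·8/12) = 2.7835
Current forward F = (S − I)·e^(rT) = (122.21 − 2.7835)·e^(0.0973·15/12) = 119.4265 × 1.129331 = 134.8720
Value (long) = (F − K)·e^(−rT) = (134.8720 − 146.19) × 0.885480 = -10.0219
Value = -C$10.02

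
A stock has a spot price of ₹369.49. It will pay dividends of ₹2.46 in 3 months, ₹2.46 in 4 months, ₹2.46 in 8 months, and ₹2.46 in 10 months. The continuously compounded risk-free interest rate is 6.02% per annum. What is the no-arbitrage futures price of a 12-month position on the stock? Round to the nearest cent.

₹382.29

PV(dividends) I = 2.46·e^(−0.0602·3/12) + 2.46·e^(−0.0602·4/12) + 2.46·e^(−0.0602·8/12) + 2.46·e^(−0.0602·10/12)
I = 2.4233 + 2.4111 + 2.3632 + 2.3396 = 9.5372
F = (S − I)·e^(rT) = (369.49 − 9.5372) · e^(0.0602·12/12)
= 359.9528 · e^0.060200 = 359.9528 × 1.062049 = ₹382.29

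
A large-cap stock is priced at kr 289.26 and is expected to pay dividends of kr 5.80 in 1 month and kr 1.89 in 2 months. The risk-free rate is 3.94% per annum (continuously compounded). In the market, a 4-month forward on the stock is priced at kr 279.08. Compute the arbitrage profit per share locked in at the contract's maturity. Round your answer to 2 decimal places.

kr 6.24 per share

PV(dividends) I = 5.80·e^(−0.0394·1/12) + 1.89·e^(−0.0394·2/12) = 7.6586
Fair forward F* = (S − I)·e^(rT) = (289.26 − 7.6586)·e^0.013133 = 281.6014 × 1.013220 = 285.3242
Market kr 279.08 < fair 285.3242: forward underpriced → reverse cash-and-carry (short the stock, invest proceeds at r, pay the dividends, go long the forward).
Profit at T = |F_mkt − F*| = |279.08 − 285.3242| = kr 6.24 per share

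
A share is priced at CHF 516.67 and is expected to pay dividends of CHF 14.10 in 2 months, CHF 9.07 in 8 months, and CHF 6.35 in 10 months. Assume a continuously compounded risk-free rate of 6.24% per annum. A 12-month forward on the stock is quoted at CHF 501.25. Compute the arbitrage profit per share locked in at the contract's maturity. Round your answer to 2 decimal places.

PV(dividends) I = 14.10·e^(−0.0624·2/12) + 9.07·e^(−0.0624·8/12) + 6.35·e^(−0.0624·10/12) = 28.6828
Fair forward F* = (S − I)·e^(rT) = (516.67 − 28.6828)·e^0.062400 = 487.9872 × 1.064388 = 519.4077
Market CHF 501.25 < fair 519.4077: forward underpriced → reverse cash-and-carry (short the stock, invest proceeds at r, pay the dividends, go long the forward).
Profit at T = |F_mkt − F*| = |501.25 − 519.4077| = CHF 18.16 per share

CHF 18.16 per share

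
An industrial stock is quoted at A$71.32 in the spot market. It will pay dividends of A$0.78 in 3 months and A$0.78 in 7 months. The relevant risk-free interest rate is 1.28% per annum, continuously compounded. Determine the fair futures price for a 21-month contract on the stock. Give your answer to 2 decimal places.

PV(dividends) I = 0.78·e^(−0.0128·3/12) + 0.78·e^(−0.0128·7/12)
I = 0.7775 + 0.7742 = 1.5517
F = (S − I)·e^(rT) = (71.32 − 1.5517) · e^(0.0128·21/12)
= 69.7683 · e^0.022400 = 69.7683 × 1.022653 = A$71.35

A$71.35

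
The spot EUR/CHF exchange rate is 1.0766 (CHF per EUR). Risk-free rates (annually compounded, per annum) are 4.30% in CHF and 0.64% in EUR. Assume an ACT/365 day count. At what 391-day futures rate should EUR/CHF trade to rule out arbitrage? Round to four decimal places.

By covered interest parity, F = S · (1+r_CHF)^T / (1+r_EUR)^T
= 1.0766 × 1.046133 / 1.006857 = 1.0766 × 1.039009
F = 1.1186 CHF per EUR

1.1186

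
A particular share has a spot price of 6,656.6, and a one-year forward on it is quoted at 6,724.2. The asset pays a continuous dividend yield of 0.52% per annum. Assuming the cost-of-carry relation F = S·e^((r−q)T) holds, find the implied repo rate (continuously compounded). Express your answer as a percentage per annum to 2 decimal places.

From F = S·e^((r−q)T): (r − q) = ln(F/S)/T
ln(6724.2/6656.6) = ln(1.010155) = 0.010104
(r − q) = 0.010104 / (12/12) = 0.010104
r = ln(F/S)/T + q = 0.010104 + 0.0052 = 0.015304
r = 1.53%

1.53%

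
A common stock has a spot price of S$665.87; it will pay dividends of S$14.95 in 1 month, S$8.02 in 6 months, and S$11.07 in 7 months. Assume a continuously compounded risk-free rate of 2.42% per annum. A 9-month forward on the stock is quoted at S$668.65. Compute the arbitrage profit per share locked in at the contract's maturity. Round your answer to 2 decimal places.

PV(dividends) I = 14.95·e^(−0.0242·1/12) + 8.02·e^(−0.0242·6/12) + 11.07·e^(−0.0242·7/12) = 33.7583
Fair forward F* = (S − I)·e^(rT) = (665.87 − 33.7583)·e^0.018150 = 632.1117 × 1.018316 = 643.6895
Market S$668.65 > fair 643.6895: forward overpriced → cash-and-carry (borrow at r, buy the stock and collect the dividends, short the forward).
Profit at T = |F_mkt − F*| = |668.65 − 643.6895| = S$24.96 per share

S$24.96 per share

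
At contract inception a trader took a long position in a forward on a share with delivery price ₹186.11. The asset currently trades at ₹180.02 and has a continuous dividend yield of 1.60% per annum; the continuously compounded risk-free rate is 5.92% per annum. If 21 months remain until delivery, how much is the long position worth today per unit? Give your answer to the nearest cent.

Current fair forward for the remaining 21 months: F = S·e^((r − q)·T), (r − q) = 0.0592 − 0.0160 = 0.0432
F = 180.02 · e^(0.0432 × 21/12) = 180.02 × 1.078531 = 194.1572
Value of long forward = (F − K)·e^(−rT) = (194.1572 − 186.11) · e^(−0.0592·21/12)
= 8.0472 × 0.901586 = 7.26

₹7.26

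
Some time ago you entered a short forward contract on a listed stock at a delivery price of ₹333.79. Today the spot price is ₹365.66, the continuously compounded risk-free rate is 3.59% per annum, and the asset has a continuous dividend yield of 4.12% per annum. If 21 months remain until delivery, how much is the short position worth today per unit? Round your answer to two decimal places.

Current fair forward for the remaining 21 months: F = S·e^((r − q)·T), (r − q) = 0.0359 − 0.0412 = -0.0053
F = 365.66 · e^(-0.0053 × 21/12) = 365.66 × 0.990768 = 362.2842
Value of long forward = (F − K)·e^(−rT) = (362.2842 − 333.79) · e^(−0.0359·21/12)
= 28.4942 × 0.939108 = 26.76
Short position value = −(long value) = -₹26.76

-₹26.76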